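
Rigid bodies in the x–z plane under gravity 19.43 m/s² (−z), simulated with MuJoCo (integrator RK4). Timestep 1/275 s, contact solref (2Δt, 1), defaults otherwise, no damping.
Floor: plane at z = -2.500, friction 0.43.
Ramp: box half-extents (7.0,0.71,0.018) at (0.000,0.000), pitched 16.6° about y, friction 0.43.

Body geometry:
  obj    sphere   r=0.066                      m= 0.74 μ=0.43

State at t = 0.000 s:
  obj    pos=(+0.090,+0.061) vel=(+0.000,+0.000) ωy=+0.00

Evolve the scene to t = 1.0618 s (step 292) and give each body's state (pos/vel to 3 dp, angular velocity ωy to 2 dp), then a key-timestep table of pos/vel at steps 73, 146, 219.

State at t = 1.0618 s:
  obj    pos=(+2.232,-0.578) vel=(+4.035,-1.203) ωy=+63.78

Key-timestep trajectory:
   step    t(s)  obj.x    obj.z    obj.vx   obj.vz 
     73  0.2655   +0.224  +0.021  +1.009  -0.301
    146  0.5309   +0.626  -0.099  +2.017  -0.601
    219  0.7964   +1.295  -0.298  +3.026  -0.902


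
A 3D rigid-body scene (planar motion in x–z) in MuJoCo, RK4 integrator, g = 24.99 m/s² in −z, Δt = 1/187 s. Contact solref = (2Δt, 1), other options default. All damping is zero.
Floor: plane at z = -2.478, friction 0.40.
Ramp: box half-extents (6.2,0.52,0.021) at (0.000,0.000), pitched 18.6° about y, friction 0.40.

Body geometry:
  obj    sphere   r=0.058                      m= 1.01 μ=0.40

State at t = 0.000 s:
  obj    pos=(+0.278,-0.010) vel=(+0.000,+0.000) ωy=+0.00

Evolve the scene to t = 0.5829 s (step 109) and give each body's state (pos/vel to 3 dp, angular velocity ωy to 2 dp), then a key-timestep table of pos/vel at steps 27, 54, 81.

State at t = 0.5829 s:
  obj    pos=(+1.195,-0.319) vel=(+3.145,-1.058) ωy=+57.20

Key-timestep trajectory:
   step    t(s)  obj.x    obj.z    obj.vx   obj.vz 
     27  0.1444   +0.334  -0.029  +0.779  -0.262
     54  0.2888   +0.503  -0.086  +1.558  -0.524
     81  0.4332   +0.784  -0.181  +2.337  -0.787


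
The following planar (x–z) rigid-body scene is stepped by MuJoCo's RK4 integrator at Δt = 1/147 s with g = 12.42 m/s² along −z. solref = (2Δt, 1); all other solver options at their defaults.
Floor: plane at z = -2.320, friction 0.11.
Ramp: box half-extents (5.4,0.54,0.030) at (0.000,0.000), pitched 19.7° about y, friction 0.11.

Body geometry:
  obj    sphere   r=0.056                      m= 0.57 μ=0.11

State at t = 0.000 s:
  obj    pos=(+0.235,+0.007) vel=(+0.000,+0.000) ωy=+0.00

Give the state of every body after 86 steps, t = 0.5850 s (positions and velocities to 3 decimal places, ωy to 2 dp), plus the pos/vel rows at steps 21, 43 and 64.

State at t = 0.5850 s:
  obj    pos=(+0.717,-0.165) vel=(+1.648,-0.590) ωy=+31.22

Key-timestep trajectory:
   step    t(s)  obj.x    obj.z    obj.vx   obj.vz 
     21  0.1429   +0.264  -0.003  +0.403  -0.144
     43  0.2925   +0.356  -0.036  +0.824  -0.295
     64  0.4354   +0.502  -0.088  +1.226  -0.439


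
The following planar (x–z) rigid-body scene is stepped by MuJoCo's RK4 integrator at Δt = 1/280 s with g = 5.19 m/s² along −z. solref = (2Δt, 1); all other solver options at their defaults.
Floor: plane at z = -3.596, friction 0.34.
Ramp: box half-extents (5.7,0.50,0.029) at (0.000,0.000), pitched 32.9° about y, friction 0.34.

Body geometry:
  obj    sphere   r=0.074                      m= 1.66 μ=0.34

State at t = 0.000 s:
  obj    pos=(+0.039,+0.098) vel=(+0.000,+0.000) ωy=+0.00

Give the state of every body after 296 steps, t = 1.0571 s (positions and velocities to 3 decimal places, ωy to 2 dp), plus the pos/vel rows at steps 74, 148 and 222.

State at t = 1.0571 s:
  obj    pos=(+0.984,-0.514) vel=(+1.787,-1.156) ωy=+28.76

Key-timestep trajectory:
   step    t(s)  obj.x    obj.z    obj.vx   obj.vz 
     74  0.2643   +0.098  +0.059  +0.447  -0.289
    148  0.5286   +0.275  -0.055  +0.894  -0.578
    222  0.7929   +0.570  -0.246  +1.341  -0.867


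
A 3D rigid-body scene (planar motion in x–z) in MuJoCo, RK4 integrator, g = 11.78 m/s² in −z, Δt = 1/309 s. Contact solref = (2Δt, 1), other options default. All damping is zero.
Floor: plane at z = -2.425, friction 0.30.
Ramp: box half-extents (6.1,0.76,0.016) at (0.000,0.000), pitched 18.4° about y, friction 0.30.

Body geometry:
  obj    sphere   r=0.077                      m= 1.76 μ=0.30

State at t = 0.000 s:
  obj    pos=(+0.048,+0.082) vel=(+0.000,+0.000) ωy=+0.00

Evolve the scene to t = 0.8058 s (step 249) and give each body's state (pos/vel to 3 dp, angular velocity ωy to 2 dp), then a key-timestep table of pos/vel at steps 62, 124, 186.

State at t = 0.8058 s:
  obj    pos=(+0.866,-0.190) vel=(+2.031,-0.676) ωy=+27.79

Key-timestep trajectory:
   step    t(s)  obj.x    obj.z    obj.vx   obj.vz 
     62  0.2006   +0.099  +0.065  +0.506  -0.168
    124  0.4013   +0.251  +0.015  +1.011  -0.336
    186  0.6019   +0.505  -0.070  +1.517  -0.505


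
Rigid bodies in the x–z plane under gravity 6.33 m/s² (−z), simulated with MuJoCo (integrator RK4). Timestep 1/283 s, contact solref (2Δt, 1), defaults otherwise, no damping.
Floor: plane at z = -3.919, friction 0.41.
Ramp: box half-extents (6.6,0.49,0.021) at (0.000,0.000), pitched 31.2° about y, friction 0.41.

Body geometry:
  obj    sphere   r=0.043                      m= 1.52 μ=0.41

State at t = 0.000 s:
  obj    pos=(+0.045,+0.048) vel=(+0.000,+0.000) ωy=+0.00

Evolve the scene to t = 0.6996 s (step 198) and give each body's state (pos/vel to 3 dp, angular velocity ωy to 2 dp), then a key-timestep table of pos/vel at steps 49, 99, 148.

State at t = 0.6996 s:
  obj    pos=(+0.535,-0.249) vel=(+1.402,-0.849) ωy=+38.10

Key-timestep trajectory:
   step    t(s)  obj.x    obj.z    obj.vx   obj.vz 
     49  0.1731   +0.075  +0.029  +0.347  -0.210
     99  0.3498   +0.167  -0.027  +0.701  -0.424
    148  0.5230   +0.319  -0.118  +1.048  -0.635


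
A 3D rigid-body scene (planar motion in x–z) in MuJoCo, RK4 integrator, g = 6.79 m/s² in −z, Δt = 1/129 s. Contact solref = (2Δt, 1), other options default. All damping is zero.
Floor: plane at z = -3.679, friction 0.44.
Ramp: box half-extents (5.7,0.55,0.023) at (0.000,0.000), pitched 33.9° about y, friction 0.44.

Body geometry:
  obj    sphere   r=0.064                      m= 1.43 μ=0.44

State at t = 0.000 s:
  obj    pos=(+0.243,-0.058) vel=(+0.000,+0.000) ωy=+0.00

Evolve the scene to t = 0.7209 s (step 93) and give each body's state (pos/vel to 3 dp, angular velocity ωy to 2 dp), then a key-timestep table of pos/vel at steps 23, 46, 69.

State at t = 0.7209 s:
  obj    pos=(+0.826,-0.451) vel=(+1.619,-1.088) ωy=+30.46

Key-timestep trajectory:
   step    t(s)  obj.x    obj.z    obj.vx   obj.vz 
     23  0.1783   +0.279  -0.082  +0.400  -0.269
     46  0.3566   +0.386  -0.154  +0.801  -0.538
     69  0.5349   +0.564  -0.274  +1.201  -0.807


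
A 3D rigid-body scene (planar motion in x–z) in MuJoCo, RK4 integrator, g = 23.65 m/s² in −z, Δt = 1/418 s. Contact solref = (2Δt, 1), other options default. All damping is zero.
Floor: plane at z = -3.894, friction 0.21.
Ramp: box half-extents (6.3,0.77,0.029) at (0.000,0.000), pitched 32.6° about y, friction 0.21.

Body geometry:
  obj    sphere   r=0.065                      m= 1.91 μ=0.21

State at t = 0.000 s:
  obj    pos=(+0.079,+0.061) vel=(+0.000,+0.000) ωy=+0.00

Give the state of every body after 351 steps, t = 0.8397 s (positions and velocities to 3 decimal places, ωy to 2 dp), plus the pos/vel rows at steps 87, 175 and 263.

State at t = 0.8397 s:
  obj    pos=(+2.783,-1.668) vel=(+6.439,-4.118) ωy=+117.56

Key-timestep trajectory:
   step    t(s)  obj.x    obj.z    obj.vx   obj.vz 
     87  0.2081   +0.245  -0.045  +1.596  -1.021
    175  0.4187   +0.751  -0.369  +3.210  -2.053
    263  0.6292   +1.597  -0.910  +4.825  -3.086


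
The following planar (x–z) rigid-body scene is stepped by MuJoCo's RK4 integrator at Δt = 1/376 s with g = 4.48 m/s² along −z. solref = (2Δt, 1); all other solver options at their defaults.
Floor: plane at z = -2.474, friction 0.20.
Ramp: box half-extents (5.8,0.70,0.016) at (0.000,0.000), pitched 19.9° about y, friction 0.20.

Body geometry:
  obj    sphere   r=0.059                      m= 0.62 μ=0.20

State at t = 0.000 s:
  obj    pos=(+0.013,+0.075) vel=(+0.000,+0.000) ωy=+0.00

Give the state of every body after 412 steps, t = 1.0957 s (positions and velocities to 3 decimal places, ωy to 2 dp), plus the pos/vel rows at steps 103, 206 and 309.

State at t = 1.0957 s:
  obj    pos=(+0.628,-0.148) vel=(+1.122,-0.406) ωy=+20.23

Key-timestep trajectory:
   step    t(s)  obj.x    obj.z    obj.vx   obj.vz 
    103  0.2739   +0.051  +0.061  +0.281  -0.102
    206  0.5479   +0.167  +0.019  +0.561  -0.203
    309  0.8218   +0.359  -0.050  +0.842  -0.305


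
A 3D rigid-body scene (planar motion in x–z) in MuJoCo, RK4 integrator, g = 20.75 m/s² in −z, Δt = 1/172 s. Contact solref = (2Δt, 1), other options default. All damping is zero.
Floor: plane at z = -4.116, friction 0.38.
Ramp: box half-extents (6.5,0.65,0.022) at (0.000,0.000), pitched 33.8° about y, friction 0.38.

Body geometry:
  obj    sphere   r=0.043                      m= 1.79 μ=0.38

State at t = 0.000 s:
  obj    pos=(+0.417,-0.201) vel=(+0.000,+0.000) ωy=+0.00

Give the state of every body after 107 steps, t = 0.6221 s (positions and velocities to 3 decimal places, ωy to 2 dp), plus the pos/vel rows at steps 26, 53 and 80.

State at t = 0.6221 s:
  obj    pos=(+1.743,-1.089) vel=(+4.262,-2.853) ωy=+119.26

Key-timestep trajectory:
   step    t(s)  obj.x    obj.z    obj.vx   obj.vz 
     26  0.1512   +0.495  -0.253  +1.036  -0.694
     53  0.3081   +0.742  -0.419  +2.111  -1.414
     80  0.4651   +1.158  -0.697  +3.187  -2.133


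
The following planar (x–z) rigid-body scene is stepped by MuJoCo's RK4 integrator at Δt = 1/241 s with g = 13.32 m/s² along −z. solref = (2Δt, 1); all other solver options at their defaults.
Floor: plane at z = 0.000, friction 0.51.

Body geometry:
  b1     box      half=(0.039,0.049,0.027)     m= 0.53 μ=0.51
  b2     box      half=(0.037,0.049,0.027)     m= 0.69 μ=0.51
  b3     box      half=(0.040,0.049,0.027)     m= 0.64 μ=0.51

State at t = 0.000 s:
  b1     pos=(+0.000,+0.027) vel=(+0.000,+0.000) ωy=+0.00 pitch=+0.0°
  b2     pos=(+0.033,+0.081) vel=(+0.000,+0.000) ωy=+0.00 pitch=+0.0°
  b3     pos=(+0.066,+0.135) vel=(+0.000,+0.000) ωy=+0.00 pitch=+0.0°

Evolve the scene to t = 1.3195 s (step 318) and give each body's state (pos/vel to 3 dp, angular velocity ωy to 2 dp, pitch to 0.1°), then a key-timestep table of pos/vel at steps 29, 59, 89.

State at t = 1.3195 s:
  b1     pos=(+0.000,+0.027) vel=(+0.000,+0.000) ωy=+0.00 pitch=+0.0°
  b2     pos=(+0.074,+0.037) vel=(+0.000,+0.000) ωy=+0.00 pitch=+90.0°
  b3     pos=(+0.224,+0.027) vel=(+0.000,+0.000) ωy=+0.00 pitch=+180.0°

Key-timestep trajectory:
   step    t(s)  b1.x    b1.z    b1.vx   b1.vz   b2.x    b2.z    b2.vx   b2.vz   b3.x    b3.z    b3.vx   b3.vz 
     29  0.1203   +0.000  +0.027  -0.001  +0.000   +0.040  +0.082  +0.132  -0.003   +0.085  +0.126  +0.349  -0.224
     59  0.2448   +0.000  +0.027  +0.000  +0.000   +0.070  +0.050  +0.297  -0.857   +0.146  +0.042  +0.725  -0.155
     89  0.3693   +0.000  +0.027  +0.000  +0.000   +0.074  +0.037  +0.000  +0.000   +0.197  +0.045  +0.395  -0.148


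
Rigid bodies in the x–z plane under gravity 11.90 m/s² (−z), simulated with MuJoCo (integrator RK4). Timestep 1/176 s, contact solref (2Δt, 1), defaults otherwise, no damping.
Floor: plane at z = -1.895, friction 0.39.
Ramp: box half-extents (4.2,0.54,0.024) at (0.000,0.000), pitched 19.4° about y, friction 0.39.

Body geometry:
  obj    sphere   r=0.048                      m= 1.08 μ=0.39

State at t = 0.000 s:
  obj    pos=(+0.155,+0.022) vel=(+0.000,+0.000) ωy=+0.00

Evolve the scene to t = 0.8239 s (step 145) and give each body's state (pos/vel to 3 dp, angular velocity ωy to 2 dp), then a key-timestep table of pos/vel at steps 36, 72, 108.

State at t = 0.8239 s:
  obj    pos=(+1.059,-0.297) vel=(+2.194,-0.773) ωy=+48.45

Key-timestep trajectory:
   step    t(s)  obj.x    obj.z    obj.vx   obj.vz 
     36  0.2045   +0.211  +0.002  +0.545  -0.192
     72  0.4091   +0.378  -0.057  +1.089  -0.384
    108  0.6136   +0.656  -0.155  +1.634  -0.575


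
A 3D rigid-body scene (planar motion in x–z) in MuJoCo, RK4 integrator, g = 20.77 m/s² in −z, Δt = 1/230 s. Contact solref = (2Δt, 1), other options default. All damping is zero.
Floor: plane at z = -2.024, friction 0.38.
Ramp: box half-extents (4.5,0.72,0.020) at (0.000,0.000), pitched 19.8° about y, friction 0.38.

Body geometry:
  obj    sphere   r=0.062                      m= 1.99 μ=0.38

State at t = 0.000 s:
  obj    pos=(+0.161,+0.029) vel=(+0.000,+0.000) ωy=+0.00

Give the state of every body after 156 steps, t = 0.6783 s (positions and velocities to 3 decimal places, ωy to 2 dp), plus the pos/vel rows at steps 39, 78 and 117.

State at t = 0.6783 s:
  obj    pos=(+1.249,-0.362) vel=(+3.207,-1.155) ωy=+54.97

Key-timestep trajectory:
   step    t(s)  obj.x    obj.z    obj.vx   obj.vz 
     39  0.1696   +0.229  +0.005  +0.802  -0.289
     78  0.3391   +0.433  -0.069  +1.604  -0.577
    117  0.5087   +0.773  -0.191  +2.405  -0.866


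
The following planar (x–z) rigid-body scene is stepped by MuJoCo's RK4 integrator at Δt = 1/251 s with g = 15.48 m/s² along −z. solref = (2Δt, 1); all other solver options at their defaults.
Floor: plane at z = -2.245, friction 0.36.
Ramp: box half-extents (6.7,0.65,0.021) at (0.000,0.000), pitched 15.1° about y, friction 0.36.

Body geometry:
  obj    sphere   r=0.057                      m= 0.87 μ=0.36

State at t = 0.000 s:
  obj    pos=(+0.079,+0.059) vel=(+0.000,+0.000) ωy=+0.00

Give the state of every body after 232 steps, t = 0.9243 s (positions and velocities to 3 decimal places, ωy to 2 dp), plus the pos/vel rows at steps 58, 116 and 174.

State at t = 0.9243 s:
  obj    pos=(+1.267,-0.261) vel=(+2.570,-0.694) ωy=+46.70

Key-timestep trajectory:
   step    t(s)  obj.x    obj.z    obj.vx   obj.vz 
     58  0.2311   +0.153  +0.039  +0.643  -0.173
    116  0.4622   +0.376  -0.021  +1.285  -0.347
    174  0.6932   +0.747  -0.121  +1.928  -0.520


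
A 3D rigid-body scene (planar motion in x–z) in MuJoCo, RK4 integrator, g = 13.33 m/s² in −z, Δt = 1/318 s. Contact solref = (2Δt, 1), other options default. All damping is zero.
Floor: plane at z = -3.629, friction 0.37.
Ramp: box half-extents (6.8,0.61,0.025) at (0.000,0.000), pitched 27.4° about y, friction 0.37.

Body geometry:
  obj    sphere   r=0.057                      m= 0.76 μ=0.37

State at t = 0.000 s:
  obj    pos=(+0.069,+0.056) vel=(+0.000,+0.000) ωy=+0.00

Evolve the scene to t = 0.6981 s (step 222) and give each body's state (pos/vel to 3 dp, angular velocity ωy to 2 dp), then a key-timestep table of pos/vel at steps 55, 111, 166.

State at t = 0.6981 s:
  obj    pos=(+1.017,-0.435) vel=(+2.716,-1.408) ωy=+53.66

Key-timestep trajectory:
   step    t(s)  obj.x    obj.z    obj.vx   obj.vz 
     55  0.1730   +0.127  +0.026  +0.673  -0.349
    111  0.3491   +0.306  -0.066  +1.358  -0.704
    166  0.5220   +0.599  -0.218  +2.031  -1.053


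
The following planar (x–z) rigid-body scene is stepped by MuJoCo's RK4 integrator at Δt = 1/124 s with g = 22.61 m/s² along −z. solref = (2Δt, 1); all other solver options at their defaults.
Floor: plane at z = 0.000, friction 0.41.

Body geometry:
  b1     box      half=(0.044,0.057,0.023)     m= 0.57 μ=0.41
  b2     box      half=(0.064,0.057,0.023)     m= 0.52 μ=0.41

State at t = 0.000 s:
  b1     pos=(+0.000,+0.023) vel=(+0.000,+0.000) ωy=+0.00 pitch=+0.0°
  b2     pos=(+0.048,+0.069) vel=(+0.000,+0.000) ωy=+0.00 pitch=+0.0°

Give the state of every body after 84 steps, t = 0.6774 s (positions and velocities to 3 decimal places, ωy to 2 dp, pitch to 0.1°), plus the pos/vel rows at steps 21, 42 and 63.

State at t = 0.6774 s:
  b1     pos=(-0.001,+0.023) vel=(-0.001,+0.000) ωy=+0.00 pitch=+0.0°
  b2     pos=(+0.063,+0.059) vel=(+0.001,-0.002) ωy=-0.05 pitch=+41.0°

Key-timestep trajectory:
   step    t(s)  b1.x    b1.z    b1.vx   b1.vz   b2.x    b2.z    b2.vx   b2.vz 
     21  0.1694   +0.000  +0.023  +0.000  +0.000   +0.067  +0.060  +0.125  +0.118
     42  0.3387   +0.000  +0.023  -0.001  +0.000   +0.062  +0.060  +0.005  +0.009
     63  0.5081   +0.000  +0.023  -0.001  +0.000   +0.063  +0.060  +0.001  -0.002


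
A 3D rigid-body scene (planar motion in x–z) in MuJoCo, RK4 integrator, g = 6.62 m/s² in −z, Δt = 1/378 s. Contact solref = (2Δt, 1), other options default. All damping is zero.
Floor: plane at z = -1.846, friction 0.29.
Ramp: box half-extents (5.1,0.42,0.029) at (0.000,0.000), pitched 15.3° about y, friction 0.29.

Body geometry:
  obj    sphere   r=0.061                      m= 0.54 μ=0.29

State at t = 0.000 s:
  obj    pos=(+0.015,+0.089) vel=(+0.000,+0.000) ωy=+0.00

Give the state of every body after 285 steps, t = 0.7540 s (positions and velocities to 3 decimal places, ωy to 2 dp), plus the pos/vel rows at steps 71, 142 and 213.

State at t = 0.7540 s:
  obj    pos=(+0.357,-0.004) vel=(+0.907,-0.248) ωy=+15.42

Key-timestep trajectory:
   step    t(s)  obj.x    obj.z    obj.vx   obj.vz 
     71  0.1878   +0.036  +0.083  +0.226  -0.062
    142  0.3757   +0.100  +0.066  +0.452  -0.124
    213  0.5635   +0.206  +0.037  +0.678  -0.186


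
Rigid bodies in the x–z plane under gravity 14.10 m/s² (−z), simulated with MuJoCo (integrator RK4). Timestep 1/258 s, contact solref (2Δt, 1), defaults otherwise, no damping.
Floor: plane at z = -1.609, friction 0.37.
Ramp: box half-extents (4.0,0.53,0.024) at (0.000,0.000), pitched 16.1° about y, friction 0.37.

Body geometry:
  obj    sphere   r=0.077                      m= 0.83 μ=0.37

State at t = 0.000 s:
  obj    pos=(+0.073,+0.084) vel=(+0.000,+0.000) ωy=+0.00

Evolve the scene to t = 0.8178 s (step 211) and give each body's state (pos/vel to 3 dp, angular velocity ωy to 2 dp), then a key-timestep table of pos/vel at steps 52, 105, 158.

State at t = 0.8178 s:
  obj    pos=(+0.970,-0.175) vel=(+2.195,-0.633) ωy=+29.66

Key-timestep trajectory:
   step    t(s)  obj.x    obj.z    obj.vx   obj.vz 
     52  0.2016   +0.128  +0.068  +0.541  -0.156
    105  0.4070   +0.295  +0.020  +1.092  -0.315
    158  0.6124   +0.576  -0.061  +1.643  -0.474


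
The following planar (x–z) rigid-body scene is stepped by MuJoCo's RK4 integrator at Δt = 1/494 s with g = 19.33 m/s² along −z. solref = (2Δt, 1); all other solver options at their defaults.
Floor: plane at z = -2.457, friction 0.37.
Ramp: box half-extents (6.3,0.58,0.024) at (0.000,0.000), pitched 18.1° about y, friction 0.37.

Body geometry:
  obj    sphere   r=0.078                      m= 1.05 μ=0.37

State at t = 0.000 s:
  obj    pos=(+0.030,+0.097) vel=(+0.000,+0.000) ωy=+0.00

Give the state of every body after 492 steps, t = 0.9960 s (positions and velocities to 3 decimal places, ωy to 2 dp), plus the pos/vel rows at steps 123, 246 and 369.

State at t = 0.9960 s:
  obj    pos=(+2.052,-0.564) vel=(+4.061,-1.327) ωy=+54.77

Key-timestep trajectory:
   step    t(s)  obj.x    obj.z    obj.vx   obj.vz 
    123  0.2490   +0.157  +0.056  +1.015  -0.332
    246  0.4980   +0.536  -0.068  +2.030  -0.664
    369  0.7470   +1.168  -0.274  +3.046  -0.995


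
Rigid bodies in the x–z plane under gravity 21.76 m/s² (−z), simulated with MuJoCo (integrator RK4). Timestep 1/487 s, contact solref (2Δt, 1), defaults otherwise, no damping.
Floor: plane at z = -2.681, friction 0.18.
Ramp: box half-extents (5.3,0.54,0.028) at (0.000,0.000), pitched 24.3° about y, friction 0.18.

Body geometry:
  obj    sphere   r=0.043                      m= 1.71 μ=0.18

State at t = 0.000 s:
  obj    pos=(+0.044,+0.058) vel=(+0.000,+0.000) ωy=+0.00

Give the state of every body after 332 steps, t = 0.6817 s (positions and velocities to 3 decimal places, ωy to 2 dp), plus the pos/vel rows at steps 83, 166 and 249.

State at t = 0.6817 s:
  obj    pos=(+1.399,-0.554) vel=(+3.974,-1.794) ωy=+101.39

Key-timestep trajectory:
   step    t(s)  obj.x    obj.z    obj.vx   obj.vz 
     83  0.1704   +0.129  +0.020  +0.994  -0.449
    166  0.3409   +0.383  -0.095  +1.987  -0.897
    249  0.5113   +0.806  -0.286  +2.981  -1.346


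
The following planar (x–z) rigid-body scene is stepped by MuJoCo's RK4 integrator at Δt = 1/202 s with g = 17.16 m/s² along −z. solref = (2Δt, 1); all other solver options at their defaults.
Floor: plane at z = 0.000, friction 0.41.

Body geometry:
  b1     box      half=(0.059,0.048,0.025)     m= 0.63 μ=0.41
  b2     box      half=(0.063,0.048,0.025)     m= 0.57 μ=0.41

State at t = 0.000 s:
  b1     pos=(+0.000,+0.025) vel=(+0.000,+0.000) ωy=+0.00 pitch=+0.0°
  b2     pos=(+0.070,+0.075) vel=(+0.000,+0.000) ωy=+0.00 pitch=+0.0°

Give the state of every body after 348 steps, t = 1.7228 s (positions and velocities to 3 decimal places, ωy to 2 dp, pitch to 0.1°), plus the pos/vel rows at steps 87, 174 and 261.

State at t = 1.7228 s:
  b1     pos=(-0.001,+0.025) vel=(+0.000,+0.000) ωy=+0.00 pitch=+0.0°
  b2     pos=(+0.085,+0.060) vel=(+0.001,-0.001) ωy=-0.02 pitch=+40.6°

Key-timestep trajectory:
   step    t(s)  b1.x    b1.z    b1.vx   b1.vz   b2.x    b2.z    b2.vx   b2.vz 
     87  0.4307   +0.000  +0.025  +0.000  +0.000   +0.084  +0.061  +0.001  -0.001
    174  0.8614   -0.001  +0.025  +0.000  +0.000   +0.084  +0.060  +0.001  -0.001
    261  1.2921   -0.001  +0.025  +0.000  +0.000   +0.085  +0.060  +0.001  -0.001


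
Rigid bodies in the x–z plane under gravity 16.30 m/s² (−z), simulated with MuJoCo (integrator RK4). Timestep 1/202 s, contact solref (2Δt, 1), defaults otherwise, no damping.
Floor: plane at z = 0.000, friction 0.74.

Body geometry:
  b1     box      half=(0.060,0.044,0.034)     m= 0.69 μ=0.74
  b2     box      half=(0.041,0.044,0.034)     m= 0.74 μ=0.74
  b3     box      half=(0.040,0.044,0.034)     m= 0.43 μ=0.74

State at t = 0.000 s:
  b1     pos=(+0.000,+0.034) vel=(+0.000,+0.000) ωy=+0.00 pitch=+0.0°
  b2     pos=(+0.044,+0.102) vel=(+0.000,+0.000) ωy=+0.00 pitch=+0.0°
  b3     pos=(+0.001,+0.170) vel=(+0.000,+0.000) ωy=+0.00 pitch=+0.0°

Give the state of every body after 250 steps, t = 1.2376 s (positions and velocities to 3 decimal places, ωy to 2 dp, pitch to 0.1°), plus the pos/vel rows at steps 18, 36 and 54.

State at t = 1.2376 s:
  b1     pos=(+0.000,+0.034) vel=(+0.000,+0.000) ωy=+0.00 pitch=+0.0°
  b2     pos=(+0.044,+0.102) vel=(+0.000,+0.000) ωy=+0.00 pitch=+0.0°
  b3     pos=(-0.041,+0.108) vel=(+0.000,+0.000) ωy=+0.00 pitch=-90.0°

Key-timestep trajectory:
   step    t(s)  b1.x    b1.z    b1.vx   b1.vz   b2.x    b2.z    b2.vx   b2.vz   b3.x    b3.z    b3.vx   b3.vz 
     18  0.0891   +0.000  +0.034  +0.000  +0.000   +0.044  +0.102  +0.000  +0.000   -0.002  +0.170  -0.066  -0.008
     36  0.1782   +0.000  +0.034  +0.000  +0.000   +0.044  +0.102  +0.001  +0.000   -0.015  +0.165  -0.260  -0.146
     54  0.2673   +0.000  +0.034  -0.003  -0.001   +0.044  +0.102  -0.005  +0.001   -0.042  +0.107  -0.267  -1.082


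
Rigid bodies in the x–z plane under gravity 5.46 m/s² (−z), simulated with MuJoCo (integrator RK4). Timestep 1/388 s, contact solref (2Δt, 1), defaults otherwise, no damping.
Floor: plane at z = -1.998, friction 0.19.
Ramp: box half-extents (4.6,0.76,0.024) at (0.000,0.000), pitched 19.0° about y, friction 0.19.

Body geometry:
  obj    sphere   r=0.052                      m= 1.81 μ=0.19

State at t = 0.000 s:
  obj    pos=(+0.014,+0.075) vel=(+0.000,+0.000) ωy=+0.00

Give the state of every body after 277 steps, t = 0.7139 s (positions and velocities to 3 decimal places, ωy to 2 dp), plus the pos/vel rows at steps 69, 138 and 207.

State at t = 0.7139 s:
  obj    pos=(+0.320,-0.030) vel=(+0.857,-0.295) ωy=+17.43

Key-timestep trajectory:
   step    t(s)  obj.x    obj.z    obj.vx   obj.vz 
     69  0.1778   +0.033  +0.069  +0.214  -0.074
    138  0.3557   +0.090  +0.049  +0.427  -0.147
    207  0.5335   +0.185  +0.017  +0.641  -0.221


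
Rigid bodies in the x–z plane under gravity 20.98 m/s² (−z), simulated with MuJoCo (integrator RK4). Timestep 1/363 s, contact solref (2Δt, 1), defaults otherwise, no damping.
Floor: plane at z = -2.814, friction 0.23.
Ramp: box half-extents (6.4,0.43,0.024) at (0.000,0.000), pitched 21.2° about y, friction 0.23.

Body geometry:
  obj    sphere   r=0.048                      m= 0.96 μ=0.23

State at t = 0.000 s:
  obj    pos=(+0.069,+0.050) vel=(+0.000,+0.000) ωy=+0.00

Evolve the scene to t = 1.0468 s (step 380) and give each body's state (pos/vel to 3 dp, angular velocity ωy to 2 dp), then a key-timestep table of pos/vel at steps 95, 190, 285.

State at t = 1.0468 s:
  obj    pos=(+2.838,-1.023) vel=(+5.289,-2.052) ωy=+118.18

Key-timestep trajectory:
   step    t(s)  obj.x    obj.z    obj.vx   obj.vz 
     95  0.2617   +0.242  -0.017  +1.322  -0.513
    190  0.5234   +0.761  -0.218  +2.645  -1.026
    285  0.7851   +1.626  -0.554  +3.967  -1.539


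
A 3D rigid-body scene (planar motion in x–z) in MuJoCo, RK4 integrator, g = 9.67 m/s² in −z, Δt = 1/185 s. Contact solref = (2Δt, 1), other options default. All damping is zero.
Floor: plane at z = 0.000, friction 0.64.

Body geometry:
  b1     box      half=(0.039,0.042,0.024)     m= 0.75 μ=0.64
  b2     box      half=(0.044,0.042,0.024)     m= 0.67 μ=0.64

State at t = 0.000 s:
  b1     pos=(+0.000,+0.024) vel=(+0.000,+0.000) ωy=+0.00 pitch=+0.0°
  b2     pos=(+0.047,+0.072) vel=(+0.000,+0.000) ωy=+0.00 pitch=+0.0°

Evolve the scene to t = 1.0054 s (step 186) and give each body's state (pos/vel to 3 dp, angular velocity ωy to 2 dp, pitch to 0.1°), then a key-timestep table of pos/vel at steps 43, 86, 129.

State at t = 1.0054 s:
  b1     pos=(+0.000,+0.024) vel=(+0.000,+0.000) ωy=+0.00 pitch=+0.0°
  b2     pos=(+0.089,+0.044) vel=(+0.000,+0.000) ωy=+0.00 pitch=+90.0°

Key-timestep trajectory:
   step    t(s)  b1.x    b1.z    b1.vx   b1.vz   b2.x    b2.z    b2.vx   b2.vz 
     43  0.2324   +0.000  +0.024  +0.000  +0.000   +0.084  +0.046  +0.342  -0.143
     86  0.4649   +0.000  +0.024  +0.000  +0.000   +0.107  +0.050  -0.035  -0.005
    129  0.6973   +0.000  +0.024  +0.000  +0.000   +0.085  +0.046  +0.077  -0.033


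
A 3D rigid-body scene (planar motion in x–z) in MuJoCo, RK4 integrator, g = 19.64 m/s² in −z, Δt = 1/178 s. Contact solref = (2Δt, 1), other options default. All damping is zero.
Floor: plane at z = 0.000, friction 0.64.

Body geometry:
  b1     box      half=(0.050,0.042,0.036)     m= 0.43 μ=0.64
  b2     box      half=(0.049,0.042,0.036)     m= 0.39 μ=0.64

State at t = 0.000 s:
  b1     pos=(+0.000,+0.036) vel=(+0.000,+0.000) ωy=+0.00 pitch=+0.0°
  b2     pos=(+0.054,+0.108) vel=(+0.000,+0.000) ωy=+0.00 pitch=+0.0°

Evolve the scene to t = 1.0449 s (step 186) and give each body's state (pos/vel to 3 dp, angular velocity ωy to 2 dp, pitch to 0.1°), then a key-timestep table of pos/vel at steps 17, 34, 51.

State at t = 1.0449 s:
  b1     pos=(+0.000,+0.036) vel=(+0.000,+0.000) ωy=+0.00 pitch=+0.0°
  b2     pos=(+0.101,+0.049) vel=(+0.000,+0.000) ωy=+0.00 pitch=+90.0°

Key-timestep trajectory:
   step    t(s)  b1.x    b1.z    b1.vx   b1.vz   b2.x    b2.z    b2.vx   b2.vz 
     17  0.0955   +0.000  +0.036  +0.000  +0.000   +0.060  +0.107  +0.151  -0.042
     34  0.1910   +0.000  +0.036  +0.000  +0.000   +0.087  +0.080  +0.361  -0.845
     51  0.2865   +0.000  +0.036  +0.000  +0.000   +0.102  +0.050  -0.186  -0.117


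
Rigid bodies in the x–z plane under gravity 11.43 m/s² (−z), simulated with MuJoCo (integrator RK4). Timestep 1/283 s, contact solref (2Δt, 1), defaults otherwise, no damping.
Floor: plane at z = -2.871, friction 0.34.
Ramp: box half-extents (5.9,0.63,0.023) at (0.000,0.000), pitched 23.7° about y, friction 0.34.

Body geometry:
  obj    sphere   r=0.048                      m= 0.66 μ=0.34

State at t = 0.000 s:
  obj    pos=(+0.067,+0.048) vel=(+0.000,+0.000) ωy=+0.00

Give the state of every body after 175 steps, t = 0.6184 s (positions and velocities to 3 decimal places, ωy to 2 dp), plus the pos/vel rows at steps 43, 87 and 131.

State at t = 0.6184 s:
  obj    pos=(+0.642,-0.204) vel=(+1.858,-0.816) ωy=+42.27

Key-timestep trajectory:
   step    t(s)  obj.x    obj.z    obj.vx   obj.vz 
     43  0.1519   +0.102  +0.033  +0.457  -0.200
     87  0.3074   +0.209  -0.014  +0.924  -0.406
    131  0.4629   +0.389  -0.093  +1.391  -0.611


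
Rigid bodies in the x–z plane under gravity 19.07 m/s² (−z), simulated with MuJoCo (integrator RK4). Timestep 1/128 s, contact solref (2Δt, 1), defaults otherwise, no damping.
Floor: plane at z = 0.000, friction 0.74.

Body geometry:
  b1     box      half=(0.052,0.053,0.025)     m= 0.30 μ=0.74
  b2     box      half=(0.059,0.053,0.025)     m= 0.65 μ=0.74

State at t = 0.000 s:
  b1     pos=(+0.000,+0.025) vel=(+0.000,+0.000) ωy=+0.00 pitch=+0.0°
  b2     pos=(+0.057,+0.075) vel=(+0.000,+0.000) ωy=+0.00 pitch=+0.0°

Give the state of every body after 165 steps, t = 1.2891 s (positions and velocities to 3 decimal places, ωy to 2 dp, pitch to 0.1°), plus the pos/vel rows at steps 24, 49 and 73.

State at t = 1.2891 s:
  b1     pos=(+0.000,+0.025) vel=(+0.000,+0.000) ωy=+0.00 pitch=+0.0°
  b2     pos=(+0.116,+0.059) vel=(+0.000,+0.000) ωy=+0.00 pitch=+90.0°

Key-timestep trajectory:
   step    t(s)  b1.x    b1.z    b1.vx   b1.vz   b2.x    b2.z    b2.vx   b2.vz 
     24  0.1875   +0.000  +0.025  +0.000  +0.001   +0.083  +0.062  +0.209  +0.102
     49  0.3828   +0.000  +0.025  +0.000  +0.000   +0.125  +0.062  +0.068  +0.040
     73  0.5703   +0.000  +0.025  +0.000  +0.000   +0.117  +0.059  +0.137  +0.001


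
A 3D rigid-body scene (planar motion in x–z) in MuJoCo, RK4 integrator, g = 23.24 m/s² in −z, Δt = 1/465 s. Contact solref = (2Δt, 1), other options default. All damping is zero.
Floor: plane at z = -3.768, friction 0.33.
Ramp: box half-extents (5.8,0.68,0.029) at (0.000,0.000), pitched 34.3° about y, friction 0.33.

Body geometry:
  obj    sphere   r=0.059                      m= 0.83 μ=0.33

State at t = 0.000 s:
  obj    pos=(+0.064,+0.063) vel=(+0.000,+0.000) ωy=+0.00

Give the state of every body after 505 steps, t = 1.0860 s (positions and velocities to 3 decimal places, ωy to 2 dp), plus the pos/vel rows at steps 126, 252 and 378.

State at t = 1.0860 s:
  obj    pos=(+4.621,-3.046) vel=(+8.393,-5.725) ωy=+172.18

Key-timestep trajectory:
   step    t(s)  obj.x    obj.z    obj.vx   obj.vz 
    126  0.2710   +0.348  -0.131  +2.094  -1.429
    252  0.5419   +1.199  -0.711  +4.188  -2.857
    378  0.8129   +2.617  -1.679  +6.282  -4.285


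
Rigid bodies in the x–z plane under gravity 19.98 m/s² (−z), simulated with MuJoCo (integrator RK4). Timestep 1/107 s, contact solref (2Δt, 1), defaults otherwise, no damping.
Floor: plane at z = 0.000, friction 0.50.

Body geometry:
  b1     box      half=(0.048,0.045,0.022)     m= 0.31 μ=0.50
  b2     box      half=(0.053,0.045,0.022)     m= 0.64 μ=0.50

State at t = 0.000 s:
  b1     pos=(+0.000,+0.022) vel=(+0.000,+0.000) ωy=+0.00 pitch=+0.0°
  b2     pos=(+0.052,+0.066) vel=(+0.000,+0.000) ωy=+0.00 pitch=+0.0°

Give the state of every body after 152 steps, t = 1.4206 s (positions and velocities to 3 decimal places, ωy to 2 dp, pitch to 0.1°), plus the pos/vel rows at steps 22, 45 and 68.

State at t = 1.4206 s:
  b1     pos=(+0.000,+0.022) vel=(+0.000,+0.000) ωy=+0.00 pitch=+0.0°
  b2     pos=(+0.105,+0.053) vel=(+0.000,+0.000) ωy=+0.00 pitch=+90.0°

Key-timestep trajectory:
   step    t(s)  b1.x    b1.z    b1.vx   b1.vz   b2.x    b2.z    b2.vx   b2.vz 
     22  0.2056   +0.000  +0.022  +0.000  +0.000   +0.081  +0.056  +0.179  +0.055
     45  0.4206   +0.000  +0.022  +0.000  +0.000   +0.120  +0.057  +0.007  +0.002
     68  0.6355   +0.000  +0.022  +0.000  +0.000   +0.098  +0.055  +0.108  -0.026


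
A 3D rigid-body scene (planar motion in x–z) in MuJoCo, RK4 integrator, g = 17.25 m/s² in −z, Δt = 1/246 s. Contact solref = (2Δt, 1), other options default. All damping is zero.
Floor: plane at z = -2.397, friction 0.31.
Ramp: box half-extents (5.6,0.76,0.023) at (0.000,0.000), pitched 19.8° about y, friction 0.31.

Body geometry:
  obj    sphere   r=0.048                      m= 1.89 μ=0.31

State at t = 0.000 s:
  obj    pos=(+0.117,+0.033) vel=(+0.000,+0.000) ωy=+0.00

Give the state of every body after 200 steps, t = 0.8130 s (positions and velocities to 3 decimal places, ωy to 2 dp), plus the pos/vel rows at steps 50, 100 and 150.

State at t = 0.8130 s:
  obj    pos=(+1.415,-0.434) vel=(+3.193,-1.149) ωy=+70.68

Key-timestep trajectory:
   step    t(s)  obj.x    obj.z    obj.vx   obj.vz 
     50  0.2033   +0.198  +0.004  +0.798  -0.287
    100  0.4065   +0.442  -0.084  +1.596  -0.575
    150  0.6098   +0.847  -0.230  +2.395  -0.862


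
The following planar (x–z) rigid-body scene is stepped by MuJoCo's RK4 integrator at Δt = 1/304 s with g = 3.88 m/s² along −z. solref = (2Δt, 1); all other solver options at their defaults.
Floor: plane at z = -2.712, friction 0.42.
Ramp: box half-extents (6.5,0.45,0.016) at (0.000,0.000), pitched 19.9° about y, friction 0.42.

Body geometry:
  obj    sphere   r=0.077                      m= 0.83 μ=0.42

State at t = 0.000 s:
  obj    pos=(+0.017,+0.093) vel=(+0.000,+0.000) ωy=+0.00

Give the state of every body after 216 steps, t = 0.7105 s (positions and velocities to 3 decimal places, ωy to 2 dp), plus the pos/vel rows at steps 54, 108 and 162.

State at t = 0.7105 s:
  obj    pos=(+0.241,+0.012) vel=(+0.630,-0.228) ωy=+8.70

Key-timestep trajectory:
   step    t(s)  obj.x    obj.z    obj.vx   obj.vz 
     54  0.1776   +0.031  +0.088  +0.158  -0.057
    108  0.3553   +0.073  +0.072  +0.315  -0.114
    162  0.5329   +0.143  +0.047  +0.473  -0.171


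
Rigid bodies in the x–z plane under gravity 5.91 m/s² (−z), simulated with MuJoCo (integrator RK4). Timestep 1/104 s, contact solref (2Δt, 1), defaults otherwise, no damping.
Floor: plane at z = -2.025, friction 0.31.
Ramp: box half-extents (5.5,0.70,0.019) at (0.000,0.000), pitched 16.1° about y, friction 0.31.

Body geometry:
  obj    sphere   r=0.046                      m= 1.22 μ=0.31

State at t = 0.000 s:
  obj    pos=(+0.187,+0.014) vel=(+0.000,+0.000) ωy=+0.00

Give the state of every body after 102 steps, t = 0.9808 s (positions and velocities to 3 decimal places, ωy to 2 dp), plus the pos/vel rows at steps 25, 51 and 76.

State at t = 0.9808 s:
  obj    pos=(+0.728,-0.142) vel=(+1.103,-0.318) ωy=+24.95

Key-timestep trajectory:
   step    t(s)  obj.x    obj.z    obj.vx   obj.vz 
     25  0.2404   +0.219  +0.004  +0.270  -0.078
     51  0.4904   +0.322  -0.025  +0.552  -0.159
     76  0.7308   +0.487  -0.073  +0.822  -0.237


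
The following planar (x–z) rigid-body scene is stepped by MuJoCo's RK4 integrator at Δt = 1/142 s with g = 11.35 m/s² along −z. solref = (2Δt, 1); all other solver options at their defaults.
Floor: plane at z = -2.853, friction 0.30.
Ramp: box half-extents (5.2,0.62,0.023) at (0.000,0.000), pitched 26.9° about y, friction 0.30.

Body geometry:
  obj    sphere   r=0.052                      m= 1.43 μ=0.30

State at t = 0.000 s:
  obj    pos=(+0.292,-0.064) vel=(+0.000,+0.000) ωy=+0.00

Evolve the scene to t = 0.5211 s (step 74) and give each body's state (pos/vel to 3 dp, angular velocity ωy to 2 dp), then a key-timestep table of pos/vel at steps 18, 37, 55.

State at t = 0.5211 s:
  obj    pos=(+0.736,-0.289) vel=(+1.705,-0.865) ωy=+36.74

Key-timestep trajectory:
   step    t(s)  obj.x    obj.z    obj.vx   obj.vz 
     18  0.1268   +0.318  -0.077  +0.415  -0.210
     37  0.2606   +0.403  -0.120  +0.852  -0.432
     55  0.3873   +0.537  -0.189  +1.267  -0.643


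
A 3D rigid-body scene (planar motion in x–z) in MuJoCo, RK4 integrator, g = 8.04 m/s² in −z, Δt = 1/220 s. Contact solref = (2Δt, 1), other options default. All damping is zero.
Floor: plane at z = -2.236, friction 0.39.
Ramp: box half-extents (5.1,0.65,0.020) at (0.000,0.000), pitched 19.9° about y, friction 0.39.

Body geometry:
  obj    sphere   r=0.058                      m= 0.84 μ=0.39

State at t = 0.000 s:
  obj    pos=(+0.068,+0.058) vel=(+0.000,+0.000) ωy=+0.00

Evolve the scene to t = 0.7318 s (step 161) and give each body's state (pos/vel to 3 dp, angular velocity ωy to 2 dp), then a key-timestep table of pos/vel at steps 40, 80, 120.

State at t = 0.7318 s:
  obj    pos=(+0.560,-0.120) vel=(+1.345,-0.487) ωy=+24.66

Key-timestep trajectory:
   step    t(s)  obj.x    obj.z    obj.vx   obj.vz 
     40  0.1818   +0.099  +0.047  +0.334  -0.121
     80  0.3636   +0.190  +0.014  +0.668  -0.242
    120  0.5455   +0.342  -0.041  +1.003  -0.363


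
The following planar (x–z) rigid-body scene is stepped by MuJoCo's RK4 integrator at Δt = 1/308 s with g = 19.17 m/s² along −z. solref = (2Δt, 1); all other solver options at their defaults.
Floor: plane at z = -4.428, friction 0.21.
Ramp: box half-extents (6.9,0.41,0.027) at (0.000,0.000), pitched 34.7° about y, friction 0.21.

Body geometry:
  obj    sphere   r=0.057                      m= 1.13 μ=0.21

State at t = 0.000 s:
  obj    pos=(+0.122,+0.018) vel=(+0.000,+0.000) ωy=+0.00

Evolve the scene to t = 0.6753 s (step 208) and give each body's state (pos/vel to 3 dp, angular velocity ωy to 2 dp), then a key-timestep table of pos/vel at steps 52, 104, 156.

State at t = 0.6753 s:
  obj    pos=(+1.584,-0.994) vel=(+4.328,-2.997) ωy=+92.33

Key-timestep trajectory:
   step    t(s)  obj.x    obj.z    obj.vx   obj.vz 
     52  0.1688   +0.213  -0.046  +1.082  -0.749
    104  0.3377   +0.487  -0.235  +2.164  -1.499
    156  0.5065   +0.944  -0.552  +3.246  -2.248


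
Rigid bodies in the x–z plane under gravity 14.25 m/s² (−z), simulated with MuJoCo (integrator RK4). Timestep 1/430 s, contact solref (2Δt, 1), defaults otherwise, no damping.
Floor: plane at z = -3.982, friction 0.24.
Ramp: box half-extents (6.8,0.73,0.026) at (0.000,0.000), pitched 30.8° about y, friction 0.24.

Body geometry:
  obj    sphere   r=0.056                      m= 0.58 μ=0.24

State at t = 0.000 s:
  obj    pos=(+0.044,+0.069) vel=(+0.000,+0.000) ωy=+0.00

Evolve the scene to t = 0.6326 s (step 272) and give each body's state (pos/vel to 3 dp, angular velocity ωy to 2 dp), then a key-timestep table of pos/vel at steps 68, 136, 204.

State at t = 0.6326 s:
  obj    pos=(+0.940,-0.465) vel=(+2.832,-1.688) ωy=+58.86

Key-timestep trajectory:
   step    t(s)  obj.x    obj.z    obj.vx   obj.vz 
     68  0.1581   +0.100  +0.036  +0.708  -0.422
    136  0.3163   +0.268  -0.064  +1.416  -0.844
    204  0.4744   +0.548  -0.231  +2.124  -1.266


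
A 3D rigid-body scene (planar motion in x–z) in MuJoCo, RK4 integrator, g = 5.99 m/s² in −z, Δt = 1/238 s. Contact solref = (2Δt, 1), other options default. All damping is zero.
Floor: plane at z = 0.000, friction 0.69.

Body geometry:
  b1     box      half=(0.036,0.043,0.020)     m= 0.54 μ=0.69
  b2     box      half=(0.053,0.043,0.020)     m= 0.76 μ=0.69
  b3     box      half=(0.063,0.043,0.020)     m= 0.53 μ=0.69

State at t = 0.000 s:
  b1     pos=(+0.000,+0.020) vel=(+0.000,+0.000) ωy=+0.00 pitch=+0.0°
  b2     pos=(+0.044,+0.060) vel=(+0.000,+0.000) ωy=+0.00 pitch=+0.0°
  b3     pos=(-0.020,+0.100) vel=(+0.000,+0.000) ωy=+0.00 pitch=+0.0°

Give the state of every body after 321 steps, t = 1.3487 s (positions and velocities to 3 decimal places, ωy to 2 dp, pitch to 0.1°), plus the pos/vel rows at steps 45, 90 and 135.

State at t = 1.3487 s:
  b1     pos=(+0.000,+0.020) vel=(+0.000,+0.000) ωy=+0.00 pitch=+0.0°
  b2     pos=(+0.055,+0.050) vel=(+0.000,+0.000) ωy=-0.01 pitch=+41.1°
  b3     pos=(-0.160,+0.020) vel=(+0.000,+0.000) ωy=+0.00 pitch=+180.0°

Key-timestep trajectory:
   step    t(s)  b1.x    b1.z    b1.vx   b1.vz   b2.x    b2.z    b2.vx   b2.vz   b3.x    b3.z    b3.vx   b3.vz 
     45  0.1891   +0.000  +0.020  +0.000  +0.000   +0.044  +0.060  +0.000  +0.000   -0.031  +0.088  -0.090  -0.198
     90  0.3782   +0.000  +0.020  +0.000  +0.000   +0.054  +0.052  +0.101  -0.145   -0.077  +0.063  -0.244  +0.095
    135  0.5672   +0.000  +0.020  +0.000  +0.000   +0.055  +0.050  +0.024  -0.028   -0.122  +0.059  -0.296  -0.140
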